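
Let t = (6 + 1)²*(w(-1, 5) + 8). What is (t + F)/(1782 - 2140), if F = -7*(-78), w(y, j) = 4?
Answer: -567/179 ≈ -3.1676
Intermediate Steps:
t = 588 (t = (6 + 1)²*(4 + 8) = 7²*12 = 49*12 = 588)
F = 546
(t + F)/(1782 - 2140) = (588 + 546)/(1782 - 2140) = 1134/(-358) = 1134*(-1/358) = -567/179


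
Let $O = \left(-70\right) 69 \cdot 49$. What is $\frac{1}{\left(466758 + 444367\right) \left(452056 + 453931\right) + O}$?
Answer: $\frac{1}{825467168705} \approx 1.2114 \cdot 10^{-12}$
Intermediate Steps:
$O = -236670$ ($O = \left(-4830\right) 49 = -236670$)
$\frac{1}{\left(466758 + 444367\right) \left(452056 + 453931\right) + O} = \frac{1}{\left(466758 + 444367\right) \left(452056 + 453931\right) - 236670} = \frac{1}{911125 \cdot 905987 - 236670} = \frac{1}{825467405375 - 236670} = \frac{1}{825467168705}$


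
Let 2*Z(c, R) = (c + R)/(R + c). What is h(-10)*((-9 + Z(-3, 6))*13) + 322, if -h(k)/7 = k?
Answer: -7413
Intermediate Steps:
Z(c, R) = ½ (Z(c, R) = ((c + R)/(R + c))/2 = ((R + c)/(R + c))/2 = (½)*1 = ½)
h(k) = -7*k
h(-10)*((-9 + Z(-3, 6))*13) + 322 = (-7*(-10))*((-9 + ½)*13) + 322 = 70*(-17/2*13) + 322 = 70*(-221/2) + 322 = -7735 + 322 = -7413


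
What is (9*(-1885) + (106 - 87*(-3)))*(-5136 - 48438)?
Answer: 889221252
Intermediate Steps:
(9*(-1885) + (106 - 87*(-3)))*(-5136 - 48438) = (-16965 + (106 + 261))*(-53574) = (-16965 + 367)*(-53574) = -16598*(-53574) = 889221252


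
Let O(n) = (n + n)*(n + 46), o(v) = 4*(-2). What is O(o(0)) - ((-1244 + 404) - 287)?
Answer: 519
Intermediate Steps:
o(v) = -8
O(n) = 2*n*(46 + n) (O(n) = (2*n)*(46 + n) = 2*n*(46 + n))
O(o(0)) - ((-1244 + 404) - 287) = 2*(-8)*(46 - 8) - ((-1244 + 404) - 287) = 2*(-8)*38 - (-840 - 287) = -608 - 1*(-1127) = -608 + 1127 = 519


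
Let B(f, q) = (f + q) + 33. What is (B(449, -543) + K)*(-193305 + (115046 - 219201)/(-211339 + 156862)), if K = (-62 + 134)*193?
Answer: -145690468185550/54477 ≈ -2.6743e+9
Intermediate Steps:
B(f, q) = 33 + f + q
K = 13896 (K = 72*193 = 13896)
(B(449, -543) + K)*(-193305 + (115046 - 219201)/(-211339 + 156862)) = ((33 + 449 - 543) + 13896)*(-193305 + (115046 - 219201)/(-211339 + 156862)) = (-61 + 13896)*(-193305 - 104155/(-54477)) = 13835*(-193305 - 104155*(-1/54477)) = 13835*(-193305 + 104155/54477) = 13835*(-10530572330/54477) = -145690468185550/54477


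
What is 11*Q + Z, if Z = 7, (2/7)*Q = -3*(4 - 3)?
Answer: -217/2 ≈ -108.50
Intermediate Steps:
Q = -21/2 (Q = 7*(-3*(4 - 3))/2 = 7*(-3*1)/2 = (7/2)*(-3) = -21/2 ≈ -10.500)
11*Q + Z = 11*(-21/2) + 7 = -231/2 + 7 = -217/2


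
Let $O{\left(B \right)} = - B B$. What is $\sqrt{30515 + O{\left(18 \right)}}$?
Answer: $\sqrt{30191} \approx 173.76$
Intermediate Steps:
$O{\left(B \right)} = - B^{2}$
$\sqrt{30515 + O{\left(18 \right)}} = \sqrt{30515 - 18^{2}} = \sqrt{30515 - 324} = \sqrt{30191}$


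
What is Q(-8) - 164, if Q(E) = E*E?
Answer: -100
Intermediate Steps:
Q(E) = E**2
Q(-8) - 164 = (-8)**2 - 164 = 64 - 164 = -100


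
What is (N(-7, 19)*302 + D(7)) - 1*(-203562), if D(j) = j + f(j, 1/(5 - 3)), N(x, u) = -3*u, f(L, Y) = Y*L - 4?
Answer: 372709/2 ≈ 1.8635e+5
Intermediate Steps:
f(L, Y) = -4 + L*Y (f(L, Y) = L*Y - 4 = -4 + L*Y)
D(j) = -4 + 3*j/2 (D(j) = j + (-4 + j/(5 - 3)) = j + (-4 + j/2) = -4 + 3*j/2)
(N(-7, 19)*302 + D(7)) - 1*(-203562) = (-3*19*302 + (-4 + (3/2)*7)) - 1*(-203562) = (-57*302 + (-4 + 21/2)) + 203562 = (-17214 + 13/2) + 203562 = -34415/2 + 203562 = 372709/2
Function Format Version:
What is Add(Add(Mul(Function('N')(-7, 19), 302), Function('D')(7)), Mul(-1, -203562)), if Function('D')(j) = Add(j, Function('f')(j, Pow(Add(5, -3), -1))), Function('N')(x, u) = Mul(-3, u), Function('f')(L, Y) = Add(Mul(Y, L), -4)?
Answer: Rational(372709, 2) ≈ 1.8635e+5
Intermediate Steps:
Function('f')(L, Y) = Add(-4, Mul(L, Y)) (Function('f')(L, Y) = Add(Mul(L, Y), -4) = Add(-4, Mul(L, Y)))
Function('D')(j) = Add(-4, Mul(Rational(3, 2), j)) (Function('D')(j) = Add(j, Add(-4, Mul(j, Pow(Add(5, -3), -1)))) = Add(j, Add(-4, Mul(j, Pow(2, -1)))) = Add(j, Add(-4, Mul(j, Rational(1, 2)))) = Add(j, Add(-4, Mul(Rational(1, 2), j))) = Add(-4, Mul(Rational(3, 2), j)))
Add(Add(Mul(Function('N')(-7, 19), 302), Function('D')(7)), Mul(-1, -203562)) = Add(Add(Mul(Mul(-3, 19), 302), Add(-4, Mul(Rational(3, 2), 7))), Mul(-1, -203562)) = Add(Add(Mul(-57, 302), Add(-4, Rational(21, 2))), 203562) = Add(Add(-17214, Rational(13, 2)), 203562) = Add(Rational(-34415, 2), 203562) = Rational(372709, 2)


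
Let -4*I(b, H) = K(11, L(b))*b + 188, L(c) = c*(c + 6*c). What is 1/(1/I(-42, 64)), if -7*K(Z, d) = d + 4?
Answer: -18575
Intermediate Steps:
L(c) = 7*c² (L(c) = c*(7*c) = 7*c²)
K(Z, d) = -4/7 - d/7 (K(Z, d) = -(d + 4)/7 = -(4 + d)/7 = -4/7 - d/7)
I(b, H) = -47 - b*(-4/7 - b²)/4 (I(b, H) = -((-4/7 - b²)*b + 188)/4 = -(b*(-4/7 - b²) + 188)/4 = -(188 + b*(-4/7 - b²))/4 = -47 - b*(-4/7 - b²)/4)
1/(1/I(-42, 64)) = 1/(1/(-47 + (¼)*(-42)³ + (⅐)*(-42))) = 1/(1/(-47 + (¼)*(-74088) - 6)) = 1/(1/(-47 - 18522 - 6)) = 1/(1/(-18575)) = 1/(-1/18575) = -18575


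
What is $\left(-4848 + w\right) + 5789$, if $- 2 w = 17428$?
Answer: $-7773$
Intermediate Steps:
$w = -8714$ ($w = \left(- \frac{1}{2}\right) 17428 = -8714$)
$\left(-4848 + w\right) + 5789 = \left(-4848 - 8714\right) + 5789 = -13562 + 5789 = -7773$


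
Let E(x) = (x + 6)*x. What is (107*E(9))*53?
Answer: 765585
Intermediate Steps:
E(x) = x*(6 + x) (E(x) = (6 + x)*x = x*(6 + x))
(107*E(9))*53 = (107*(9*(6 + 9)))*53 = (107*(9*15))*53 = (107*135)*53 = 14445*53 = 765585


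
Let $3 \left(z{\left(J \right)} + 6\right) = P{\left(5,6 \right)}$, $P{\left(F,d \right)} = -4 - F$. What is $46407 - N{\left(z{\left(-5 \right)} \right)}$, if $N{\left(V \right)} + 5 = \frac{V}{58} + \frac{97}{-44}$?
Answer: $\frac{59224723}{1276} \approx 46414.0$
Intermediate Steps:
$z{\left(J \right)} = -9$ ($z{\left(J \right)} = -6 + \frac{-4 - 5}{3} = -6 + \frac{1}{3} \left(-9\right) = -6 - 3 = -9$)
$N{\left(V \right)} = - \frac{317}{44} + \frac{V}{58}$ ($N{\left(V \right)} = -5 + \left(\frac{V}{58} + \frac{97}{-44}\right) = -5 + \left(V \frac{1}{58} + 97 \left(- \frac{1}{44}\right)\right) = -5 + \left(\frac{V}{58} - \frac{97}{44}\right) = -5 + \left(- \frac{97}{44} + \frac{V}{58}\right) = - \frac{317}{44} + \frac{V}{58}$)
$46407 - N{\left(z{\left(-5 \right)} \right)} = 46407 - \left(- \frac{317}{44} + \frac{1}{58} \left(-9\right)\right) = 46407 - \left(- \frac{317}{44} - \frac{9}{58}\right) = 46407 - - \frac{9391}{1276} = 46407 + \frac{9391}{1276} = \frac{59224723}{1276}$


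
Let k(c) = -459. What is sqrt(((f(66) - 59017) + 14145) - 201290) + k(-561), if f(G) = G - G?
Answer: -459 + I*sqrt(246162) ≈ -459.0 + 496.15*I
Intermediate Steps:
f(G) = 0
sqrt(((f(66) - 59017) + 14145) - 201290) + k(-561) = sqrt(((0 - 59017) + 14145) - 201290) - 459 = sqrt((-59017 + 14145) - 201290) - 459 = sqrt(-44872 - 201290) - 459 = sqrt(-246162) - 459 = I*sqrt(246162) - 459 = -459 + I*sqrt(246162)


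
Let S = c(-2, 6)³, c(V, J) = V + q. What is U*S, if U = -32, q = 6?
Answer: -2048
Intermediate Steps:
c(V, J) = 6 + V (c(V, J) = V + 6 = 6 + V)
S = 64 (S = (6 - 2)³ = 4³ = 64)
U*S = -32*64 = -2048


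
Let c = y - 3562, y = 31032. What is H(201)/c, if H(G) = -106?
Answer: -53/13735 ≈ -0.0038588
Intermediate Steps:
c = 27470 (c = 31032 - 3562 = 27470)
H(201)/c = -106/27470 = -106*1/27470 = -53/13735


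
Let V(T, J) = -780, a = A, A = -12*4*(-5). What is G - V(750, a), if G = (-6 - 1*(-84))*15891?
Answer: 1240278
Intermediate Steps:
G = 1239498 (G = (-6 + 84)*15891 = 78*15891 = 1239498)
A = 240 (A = -48*(-5) = 240)
a = 240
G - V(750, a) = 1239498 - 1*(-780) = 1239498 + 780 = 1240278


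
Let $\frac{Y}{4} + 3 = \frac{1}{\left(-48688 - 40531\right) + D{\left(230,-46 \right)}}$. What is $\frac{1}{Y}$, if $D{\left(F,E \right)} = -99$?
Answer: $- \frac{44659}{535910} \approx -0.083333$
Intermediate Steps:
$Y = - \frac{535910}{44659}$ ($Y = -12 + \frac{4}{\left(-48688 - 40531\right) - 99} = -12 + \frac{4}{-89219 - 99} = -12 + \frac{4}{-89318} = -12 + 4 \left(- \frac{1}{89318}\right) = -12 - \frac{2}{44659} = - \frac{535910}{44659} \approx -12.0$)
$\frac{1}{Y} = \frac{1}{- \frac{535910}{44659}} = - \frac{44659}{535910}$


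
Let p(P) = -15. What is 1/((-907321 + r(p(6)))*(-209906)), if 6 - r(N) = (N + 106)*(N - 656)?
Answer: 1/177633792124 ≈ 5.6296e-12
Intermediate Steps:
r(N) = 6 - (-656 + N)*(106 + N) (r(N) = 6 - (N + 106)*(N - 656) = 6 - (106 + N)*(-656 + N) = 6 - (-656 + N)*(106 + N))
1/((-907321 + r(p(6)))*(-209906)) = 1/((-907321 + (69542 - 1*(-15)² + 550*(-15)))*(-209906)) = -1/209906/(-907321 + (69542 - 1*225 - 8250)) = -1/209906/(-907321 + (69542 - 225 - 8250)) = -1/209906/(-907321 + 61067) = -1/209906/(-846254) = -1/846254*(-1/209906) = 1/177633792124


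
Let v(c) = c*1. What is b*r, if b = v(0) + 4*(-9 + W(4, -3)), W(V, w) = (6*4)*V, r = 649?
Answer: 225852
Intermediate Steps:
W(V, w) = 24*V
v(c) = c
b = 348 (b = 0 + 4*(-9 + 24*4) = 0 + 4*(-9 + 96) = 0 + 4*87 = 0 + 348 = 348)
b*r = 348*649 = 225852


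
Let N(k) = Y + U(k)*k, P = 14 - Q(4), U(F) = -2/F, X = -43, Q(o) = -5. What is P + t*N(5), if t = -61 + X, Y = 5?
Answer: -293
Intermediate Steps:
P = 19 (P = 14 - 1*(-5) = 14 + 5 = 19)
t = -104 (t = -61 - 43 = -104)
N(k) = 3 (N(k) = 5 + (-2/k)*k = 5 - 2 = 3)
P + t*N(5) = 19 - 104*3 = 19 - 312 = -293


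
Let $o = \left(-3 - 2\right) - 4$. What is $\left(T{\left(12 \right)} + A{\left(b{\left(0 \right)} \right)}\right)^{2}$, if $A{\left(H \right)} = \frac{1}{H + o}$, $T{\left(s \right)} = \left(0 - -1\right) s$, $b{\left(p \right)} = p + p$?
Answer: $\frac{11449}{81} \approx 141.35$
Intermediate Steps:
$b{\left(p \right)} = 2 p$
$T{\left(s \right)} = s$ ($T{\left(s \right)} = \left(0 + 1\right) s = 1 s = s$)
$o = -9$ ($o = -5 - 4 = -9$)
$A{\left(H \right)} = \frac{1}{-9 + H}$ ($A{\left(H \right)} = \frac{1}{H - 9} = \frac{1}{-9 + H}$)
$\left(T{\left(12 \right)} + A{\left(b{\left(0 \right)} \right)}\right)^{2} = \left(12 + \frac{1}{-9 + 2 \cdot 0}\right)^{2} = \left(12 + \frac{1}{-9 + 0}\right)^{2} = \left(12 + \frac{1}{-9}\right)^{2} = \left(12 - \frac{1}{9}\right)^{2} = \left(\frac{107}{9}\right)^{2} = \frac{11449}{81}$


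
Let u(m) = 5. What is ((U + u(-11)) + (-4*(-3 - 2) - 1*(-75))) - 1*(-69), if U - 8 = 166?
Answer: 343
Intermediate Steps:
U = 174 (U = 8 + 166 = 174)
((U + u(-11)) + (-4*(-3 - 2) - 1*(-75))) - 1*(-69) = ((174 + 5) + (-4*(-3 - 2) - 1*(-75))) - 1*(-69) = (179 + (-4*(-5) + 75)) + 69 = (179 + (20 + 75)) + 69 = (179 + 95) + 69 = 274 + 69 = 343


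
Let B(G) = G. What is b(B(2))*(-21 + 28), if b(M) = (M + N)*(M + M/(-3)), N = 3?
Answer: 140/3 ≈ 46.667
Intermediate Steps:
b(M) = 2*M*(3 + M)/3 (b(M) = (M + 3)*(M + M/(-3)) = (3 + M)*(M + M*(-⅓)) = (3 + M)*(M - M/3) = (3 + M)*(2*M/3) = 2*M*(3 + M)/3)
b(B(2))*(-21 + 28) = ((⅔)*2*(3 + 2))*(-21 + 28) = ((⅔)*2*5)*7 = (20/3)*7 = 140/3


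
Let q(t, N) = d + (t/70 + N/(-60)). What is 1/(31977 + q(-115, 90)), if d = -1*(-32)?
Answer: 7/224041 ≈ 3.1244e-5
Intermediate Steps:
d = 32
q(t, N) = 32 - N/60 + t/70 (q(t, N) = 32 + (t/70 + N/(-60)) = 32 + (t*(1/70) + N*(-1/60)) = 32 + (t/70 - N/60) = 32 + (-N/60 + t/70) = 32 - N/60 + t/70)
1/(31977 + q(-115, 90)) = 1/(31977 + (32 - 1/60*90 + (1/70)*(-115))) = 1/(31977 + (32 - 3/2 - 23/14)) = 1/(31977 + 202/7) = 1/(224041/7) = 7/224041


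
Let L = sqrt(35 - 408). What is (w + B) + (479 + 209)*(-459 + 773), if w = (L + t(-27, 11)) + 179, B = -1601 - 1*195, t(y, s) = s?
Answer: 214426 + I*sqrt(373) ≈ 2.1443e+5 + 19.313*I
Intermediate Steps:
B = -1796 (B = -1601 - 195 = -1796)
L = I*sqrt(373) (L = sqrt(-373) = I*sqrt(373) ≈ 19.313*I)
w = 190 + I*sqrt(373) (w = (I*sqrt(373) + 11) + 179 = (11 + I*sqrt(373)) + 179 = 190 + I*sqrt(373) ≈ 190.0 + 19.313*I)
(w + B) + (479 + 209)*(-459 + 773) = ((190 + I*sqrt(373)) - 1796) + (479 + 209)*(-459 + 773) = (-1606 + I*sqrt(373)) + 688*314 = (-1606 + I*sqrt(373)) + 216032 = 214426 + I*sqrt(373)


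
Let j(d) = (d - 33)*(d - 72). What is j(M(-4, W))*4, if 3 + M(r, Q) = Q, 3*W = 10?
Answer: 84280/9 ≈ 9364.4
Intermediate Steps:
W = 10/3 (W = (1/3)*10 = 10/3 ≈ 3.3333)
M(r, Q) = -3 + Q
j(d) = (-72 + d)*(-33 + d) (j(d) = (-33 + d)*(-72 + d) = (-72 + d)*(-33 + d))
j(M(-4, W))*4 = (2376 + (-3 + 10/3)**2 - 105*(-3 + 10/3))*4 = (2376 + (1/3)**2 - 105*1/3)*4 = (2376 + 1/9 - 35)*4 = (21070/9)*4 = 84280/9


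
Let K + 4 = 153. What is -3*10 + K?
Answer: 119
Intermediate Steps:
K = 149 (K = -4 + 153 = 149)
-3*10 + K = -3*10 + 149 = -30 + 149 = 119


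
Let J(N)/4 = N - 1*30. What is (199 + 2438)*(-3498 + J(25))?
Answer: -9276966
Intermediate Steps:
J(N) = -120 + 4*N (J(N) = 4*(N - 1*30) = 4*(N - 30) = 4*(-30 + N) = -120 + 4*N)
(199 + 2438)*(-3498 + J(25)) = (199 + 2438)*(-3498 + (-120 + 4*25)) = 2637*(-3498 + (-120 + 100)) = 2637*(-3498 - 20) = 2637*(-3518) = -9276966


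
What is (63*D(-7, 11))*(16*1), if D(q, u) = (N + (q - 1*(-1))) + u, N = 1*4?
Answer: 9072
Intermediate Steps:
N = 4
D(q, u) = 5 + q + u (D(q, u) = (4 + (q - 1*(-1))) + u = (4 + (q + 1)) + u = (4 + (1 + q)) + u = (5 + q) + u = 5 + q + u)
(63*D(-7, 11))*(16*1) = (63*(5 - 7 + 11))*(16*1) = (63*9)*16 = 567*16 = 9072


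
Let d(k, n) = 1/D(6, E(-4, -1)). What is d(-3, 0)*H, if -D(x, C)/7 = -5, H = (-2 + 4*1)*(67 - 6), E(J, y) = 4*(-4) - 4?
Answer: 122/35 ≈ 3.4857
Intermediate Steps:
E(J, y) = -20 (E(J, y) = -16 - 4 = -20)
H = 122 (H = (-2 + 4)*61 = 2*61 = 122)
D(x, C) = 35 (D(x, C) = -7*(-5) = 35)
d(k, n) = 1/35
d(-3, 0)*H = (1/35)*122 = 122/35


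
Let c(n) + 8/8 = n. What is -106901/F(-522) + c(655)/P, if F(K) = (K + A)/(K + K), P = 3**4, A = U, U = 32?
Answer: -1506609284/6615 ≈ -2.2776e+5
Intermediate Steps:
c(n) = -1 + n
A = 32
P = 81
F(K) = (32 + K)/(2*K) (F(K) = (K + 32)/(K + K) = (32 + K)/((2*K)) = (32 + K)*(1/(2*K)) = (32 + K)/(2*K))
-106901/F(-522) + c(655)/P = -106901*(-1044/(32 - 522)) + (-1 + 655)/81 = -106901/((1/2)*(-1/522)*(-490)) + 654*(1/81) = -106901/245/522 + 218/27 = -106901*522/245 + 218/27 = -55802322/245 + 218/27 = -1506609284/6615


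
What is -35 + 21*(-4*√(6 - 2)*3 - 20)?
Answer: -959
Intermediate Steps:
-35 + 21*(-4*√(6 - 2)*3 - 20) = -35 + 21*(-4*√4*3 - 20) = -35 + 21*(-4*2*3 - 20) = -35 + 21*(-8*3 - 20) = -35 + 21*(-24 - 20) = -35 + 21*(-44) = -35 - 924 = -959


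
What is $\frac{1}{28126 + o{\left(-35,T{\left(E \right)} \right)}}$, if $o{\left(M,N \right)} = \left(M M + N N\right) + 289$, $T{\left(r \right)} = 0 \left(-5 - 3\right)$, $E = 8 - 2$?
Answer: $\frac{1}{29640} \approx 3.3738 \cdot 10^{-5}$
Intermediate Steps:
$E = 6$
$T{\left(r \right)} = 0$ ($T{\left(r \right)} = 0 \left(-8\right) = 0$)
$o{\left(M,N \right)} = 289 + M^{2} + N^{2}$ ($o{\left(M,N \right)} = \left(M^{2} + N^{2}\right) + 289 = 289 + M^{2} + N^{2}$)
$\frac{1}{28126 + o{\left(-35,T{\left(E \right)} \right)}} = \frac{1}{28126 + \left(289 + \left(-35\right)^{2} + 0^{2}\right)} = \frac{1}{28126 + \left(289 + 1225 + 0\right)} = \frac{1}{28126 + 1514} = \frac{1}{29640}$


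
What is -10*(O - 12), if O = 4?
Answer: 80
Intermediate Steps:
-10*(O - 12) = -10*(4 - 12) = -10*(-8) = 80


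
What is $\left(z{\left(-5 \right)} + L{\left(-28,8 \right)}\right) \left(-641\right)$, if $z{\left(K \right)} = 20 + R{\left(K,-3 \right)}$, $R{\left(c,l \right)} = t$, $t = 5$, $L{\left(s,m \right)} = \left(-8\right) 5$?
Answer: $9615$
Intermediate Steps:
$L{\left(s,m \right)} = -40$
$R{\left(c,l \right)} = 5$
$z{\left(K \right)} = 25$ ($z{\left(K \right)} = 20 + 5 = 25$)
$\left(z{\left(-5 \right)} + L{\left(-28,8 \right)}\right) \left(-641\right) = \left(25 - 40\right) \left(-641\right) = \left(-15\right) \left(-641\right) = 9615$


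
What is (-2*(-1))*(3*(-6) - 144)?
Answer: -324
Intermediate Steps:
(-2*(-1))*(3*(-6) - 144) = 2*(-18 - 144) = 2*(-162) = -324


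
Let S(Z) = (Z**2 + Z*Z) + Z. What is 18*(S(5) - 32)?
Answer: 414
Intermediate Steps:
S(Z) = Z + 2*Z**2 (S(Z) = (Z**2 + Z**2) + Z = 2*Z**2 + Z = Z + 2*Z**2)
18*(S(5) - 32) = 18*(5*(1 + 2*5) - 32) = 18*(5*(1 + 10) - 32) = 18*(5*11 - 32) = 18*(55 - 32) = 18*23 = 414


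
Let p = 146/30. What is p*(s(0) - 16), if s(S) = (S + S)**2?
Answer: -1168/15 ≈ -77.867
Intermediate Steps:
p = 73/15 (p = 146*(1/30) = 73/15 ≈ 4.8667)
s(S) = 4*S**2 (s(S) = (2*S)**2 = 4*S**2)
p*(s(0) - 16) = 73*(4*0**2 - 16)/15 = 73*(4*0 - 16)/15 = 73*(0 - 16)/15 = (73/15)*(-16) = -1168/15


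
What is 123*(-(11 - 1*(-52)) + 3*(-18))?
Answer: -14391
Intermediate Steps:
123*(-(11 - 1*(-52)) + 3*(-18)) = 123*(-(11 + 52) - 54) = 123*(-1*63 - 54) = 123*(-63 - 54) = 123*(-117) = -14391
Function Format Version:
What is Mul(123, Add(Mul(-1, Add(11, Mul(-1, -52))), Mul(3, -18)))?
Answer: -14391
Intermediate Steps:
Mul(123, Add(Mul(-1, Add(11, Mul(-1, -52))), Mul(3, -18))) = Mul(123, Add(Mul(-1, Add(11, 52)), -54)) = Mul(123, Add(Mul(-1, 63), -54)) = Mul(123, Add(-63, -54)) = Mul(123, -117) = -14391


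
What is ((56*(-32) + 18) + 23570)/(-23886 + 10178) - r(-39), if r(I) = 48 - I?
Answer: -303598/3427 ≈ -88.590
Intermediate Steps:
((56*(-32) + 18) + 23570)/(-23886 + 10178) - r(-39) = ((56*(-32) + 18) + 23570)/(-23886 + 10178) - (48 - 1*(-39)) = ((-1792 + 18) + 23570)/(-13708) - (48 + 39) = (-1774 + 23570)*(-1/13708) - 1*87 = 21796*(-1/13708) - 87 = -5449/3427 - 87 = -303598/3427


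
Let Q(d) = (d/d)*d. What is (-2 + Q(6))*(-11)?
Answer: -44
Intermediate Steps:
Q(d) = d (Q(d) = 1*d = d)
(-2 + Q(6))*(-11) = (-2 + 6)*(-11) = 4*(-11) = -44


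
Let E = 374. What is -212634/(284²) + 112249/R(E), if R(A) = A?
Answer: 2243507557/7541336 ≈ 297.49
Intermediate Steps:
-212634/(284²) + 112249/R(E) = -212634/(284²) + 112249/374 = -212634/80656 + 112249*(1/374) = -212634*1/80656 + 112249/374 = -106317/40328 + 112249/374 = 2243507557/7541336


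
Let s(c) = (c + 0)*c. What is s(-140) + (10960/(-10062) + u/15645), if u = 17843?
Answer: 73462854073/3748095 ≈ 19600.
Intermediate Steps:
s(c) = c**2 (s(c) = c*c = c**2)
s(-140) + (10960/(-10062) + u/15645) = (-140)**2 + (10960/(-10062) + 17843/15645) = 19600 + (10960*(-1/10062) + 17843*(1/15645)) = 19600 + (-5480/5031 + 2549/2235) = 19600 + 192073/3748095 = 73462854073/3748095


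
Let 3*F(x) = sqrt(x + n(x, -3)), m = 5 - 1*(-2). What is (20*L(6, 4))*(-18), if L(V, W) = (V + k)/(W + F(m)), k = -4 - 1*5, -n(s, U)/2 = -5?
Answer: 38880/127 - 3240*sqrt(17)/127 ≈ 200.95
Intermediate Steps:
m = 7 (m = 5 + 2 = 7)
n(s, U) = 10 (n(s, U) = -2*(-5) = 10)
F(x) = sqrt(10 + x)/3 (F(x) = sqrt(x + 10)/3 = sqrt(10 + x)/3)
k = -9 (k = -4 - 5 = -9)
L(V, W) = (-9 + V)/(W + sqrt(17)/3) (L(V, W) = (V - 9)/(W + sqrt(10 + 7)/3) = (-9 + V)/(W + sqrt(17)/3))
(20*L(6, 4))*(-18) = (20*(3*(-9 + 6)/(sqrt(17) + 3*4)))*(-18) = (20*(3*(-3)/(sqrt(17) + 12)))*(-18) = (20*(3*(-3)/(12 + sqrt(17))))*(-18) = (20*(-9/(12 + sqrt(17))))*(-18) = -180/(12 + sqrt(17))*(-18) = 3240/(12 + sqrt(17))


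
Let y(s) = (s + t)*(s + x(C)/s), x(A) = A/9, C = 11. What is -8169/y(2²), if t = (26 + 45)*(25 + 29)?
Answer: -147042/297445 ≈ -0.49435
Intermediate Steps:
x(A) = A/9 (x(A) = A*(⅑) = A/9)
t = 3834 (t = 71*54 = 3834)
y(s) = (3834 + s)*(s + 11/(9*s)) (y(s) = (s + 3834)*(s + ((⅑)*11)/s) = (3834 + s)*(s + 11/(9*s)))
-8169/y(2²) = -8169/(11/9 + (2²)² + 3834*2² + 4686/(2²)) = -8169/(11/9 + 4² + 3834*4 + 4686/4) = -8169/(11/9 + 16 + 15336 + 4686*(¼)) = -8169/(11/9 + 16 + 15336 + 2343/2) = -8169/297445/18 = -8169*18/297445 = -147042/297445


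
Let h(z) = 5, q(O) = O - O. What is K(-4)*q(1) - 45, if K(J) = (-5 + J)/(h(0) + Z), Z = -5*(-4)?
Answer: -45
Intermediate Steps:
q(O) = 0
Z = 20
K(J) = -1/5 + J/25 (K(J) = (-5 + J)/(5 + 20) = (-5 + J)/25 = (-5 + J)*(1/25) = -1/5 + J/25)
K(-4)*q(1) - 45 = (-1/5 + (1/25)*(-4))*0 - 45 = (-1/5 - 4/25)*0 - 45 = -9/25*0 - 45 = 0 - 45 = -45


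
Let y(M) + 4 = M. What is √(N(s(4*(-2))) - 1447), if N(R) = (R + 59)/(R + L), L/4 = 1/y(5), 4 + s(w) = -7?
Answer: I*√71239/7 ≈ 38.129*I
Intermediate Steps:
s(w) = -11 (s(w) = -4 - 7 = -11)
y(M) = -4 + M
L = 4 (L = 4/(-4 + 5) = 4/1 = 4*1 = 4)
N(R) = (59 + R)/(4 + R) (N(R) = (R + 59)/(R + 4) = (59 + R)/(4 + R))
√(N(s(4*(-2))) - 1447) = √((59 - 11)/(4 - 11) - 1447) = √(48/(-7) - 1447) = √(-⅐*48 - 1447) = √(-48/7 - 1447) = √(-10177/7) = I*√71239/7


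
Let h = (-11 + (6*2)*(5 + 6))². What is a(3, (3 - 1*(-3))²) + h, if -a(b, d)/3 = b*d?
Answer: 14317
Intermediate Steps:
h = 14641 (h = (-11 + 12*11)² = (-11 + 132)² = 121² = 14641)
a(b, d) = -3*b*d
a(3, (3 - 1*(-3))²) + h = -3*3*(3 - 1*(-3))² + 14641 = -3*3*(3 + 3)² + 14641 = -3*3*6² + 14641 = -3*3*36 + 14641 = -324 + 14641 = 14317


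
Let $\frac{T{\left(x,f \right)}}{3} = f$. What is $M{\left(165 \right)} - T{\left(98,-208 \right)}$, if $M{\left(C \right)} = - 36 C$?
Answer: $-5316$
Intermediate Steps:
$T{\left(x,f \right)} = 3 f$
$M{\left(165 \right)} - T{\left(98,-208 \right)} = \left(-36\right) 165 - 3 \left(-208\right) = -5940 - -624 = -5940 + 624 = -5316$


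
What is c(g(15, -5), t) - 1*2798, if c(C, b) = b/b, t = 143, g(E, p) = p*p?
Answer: -2797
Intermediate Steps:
g(E, p) = p²
c(C, b) = 1
c(g(15, -5), t) - 1*2798 = 1 - 1*2798 = 1 - 2798 = -2797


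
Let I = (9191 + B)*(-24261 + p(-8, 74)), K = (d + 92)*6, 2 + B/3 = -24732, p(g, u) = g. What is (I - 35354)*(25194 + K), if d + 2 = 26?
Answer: 40847082903450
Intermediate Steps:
d = 24 (d = -2 + 26 = 24)
B = -74202 (B = -6 + 3*(-24732) = -6 - 74196 = -74202)
K = 696 (K = (24 + 92)*6 = 116*6 = 696)
I = 1577751959 (I = (9191 - 74202)*(-24261 - 8) = -65011*(-24269) = 1577751959)
(I - 35354)*(25194 + K) = (1577751959 - 35354)*(25194 + 696) = 1577716605*25890 = 40847082903450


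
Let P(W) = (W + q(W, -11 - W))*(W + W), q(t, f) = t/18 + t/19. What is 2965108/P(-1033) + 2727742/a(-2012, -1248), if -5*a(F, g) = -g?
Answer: -2757613061294473/252362280144 ≈ -10927.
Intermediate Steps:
q(t, f) = 37*t/342 (q(t, f) = t*(1/18) + t*(1/19) = t/18 + t/19 = 37*t/342)
P(W) = 379*W²/171 (P(W) = (W + 37*W/342)*(W + W) = (379*W/342)*(2*W) = 379*W²/171)
a(F, g) = g/5 (a(F, g) = -(-1)*g/5 = g/5)
2965108/P(-1033) + 2727742/a(-2012, -1248) = 2965108/(((379/171)*(-1033)²)) + 2727742/(((⅕)*(-1248))) = 2965108/(((379/171)*1067089)) + 2727742/(-1248/5) = 2965108/(404426731/171) + 2727742*(-5/1248) = 2965108*(171/404426731) - 6819355/624 = 507033468/404426731 - 6819355/624 = -2757613061294473/252362280144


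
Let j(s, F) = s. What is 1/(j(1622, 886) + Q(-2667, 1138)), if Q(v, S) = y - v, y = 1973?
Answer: 1/6262 ≈ 0.00015969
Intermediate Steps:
Q(v, S) = 1973 - v
1/(j(1622, 886) + Q(-2667, 1138)) = 1/(1622 + (1973 - 1*(-2667))) = 1/(1622 + (1973 + 2667)) = 1/(1622 + 4640) = 1/6262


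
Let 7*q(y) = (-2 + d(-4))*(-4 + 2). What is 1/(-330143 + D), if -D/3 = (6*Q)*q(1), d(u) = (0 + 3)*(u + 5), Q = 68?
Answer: -7/2308553 ≈ -3.0322e-6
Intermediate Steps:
d(u) = 15 + 3*u (d(u) = 3*(5 + u) = 15 + 3*u)
q(y) = -2/7 (q(y) = ((-2 + (15 + 3*(-4)))*(-4 + 2))/7 = ((-2 + (15 - 12))*(-2))/7 = ((-2 + 3)*(-2))/7 = (1*(-2))/7 = (1/7)*(-2) = -2/7)
D = 2448/7 (D = -3*6*68*(-2)/7 = -1224*(-2)/7 = -3*(-816/7) = 2448/7 ≈ 349.71)
1/(-330143 + D) = 1/(-330143 + 2448/7) = 1/(-2308553/7) = -7/2308553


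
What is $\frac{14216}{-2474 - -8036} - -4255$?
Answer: $\frac{11840263}{2781} \approx 4257.6$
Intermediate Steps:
$\frac{14216}{-2474 - -8036} - -4255 = \frac{14216}{-2474 + 8036} + 4255 = \frac{14216}{5562} + 4255 = 14216 \cdot \frac{1}{5562} + 4255 = \frac{7108}{2781} + 4255 = \frac{11840263}{2781}$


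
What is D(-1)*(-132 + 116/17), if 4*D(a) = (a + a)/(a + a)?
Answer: -532/17 ≈ -31.294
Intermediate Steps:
D(a) = ¼ (D(a) = ((a + a)/(a + a))/4 = ((2*a)/((2*a)))/4 = ((2*a)*(1/(2*a)))/4 = (¼)*1 = ¼)
D(-1)*(-132 + 116/17) = (-132 + 116/17)/4 = (¼)*(-2128/17) = -532/17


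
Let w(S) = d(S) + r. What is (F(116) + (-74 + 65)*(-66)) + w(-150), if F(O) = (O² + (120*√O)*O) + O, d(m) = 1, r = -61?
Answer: 14106 + 27840*√29 ≈ 1.6403e+5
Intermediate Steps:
w(S) = -60 (w(S) = 1 - 61 = -60)
F(O) = O + O² + 120*O^(3/2) (F(O) = (O² + 120*O^(3/2)) + O = O + O² + 120*O^(3/2))
(F(116) + (-74 + 65)*(-66)) + w(-150) = ((116 + 116² + 120*116^(3/2)) + (-74 + 65)*(-66)) - 60 = ((116 + 13456 + 120*(232*√29)) - 9*(-66)) - 60 = ((116 + 13456 + 27840*√29) + 594) - 60 = ((13572 + 27840*√29) + 594) - 60 = (14166 + 27840*√29) - 60 = 14106 + 27840*√29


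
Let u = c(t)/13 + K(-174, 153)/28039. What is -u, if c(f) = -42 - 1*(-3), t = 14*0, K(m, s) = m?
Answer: 84291/28039 ≈ 3.0062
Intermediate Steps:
t = 0
c(f) = -39 (c(f) = -42 + 3 = -39)
u = -84291/28039 (u = -39/13 - 174/28039 = -39*1/13 - 174*1/28039 = -3 - 174/28039 = -84291/28039 ≈ -3.0062)
-u = -1*(-84291/28039) = 84291/28039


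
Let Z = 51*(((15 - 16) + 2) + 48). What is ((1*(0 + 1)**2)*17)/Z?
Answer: 1/147 ≈ 0.0068027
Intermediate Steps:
Z = 2499 (Z = 51*((-1 + 2) + 48) = 51*(1 + 48) = 51*49 = 2499)
((1*(0 + 1)**2)*17)/Z = ((1*(0 + 1)**2)*17)/2499 = ((1*1**2)*17)*(1/2499) = ((1*1)*17)*(1/2499) = (1*17)*(1/2499) = 17*(1/2499) = 1/147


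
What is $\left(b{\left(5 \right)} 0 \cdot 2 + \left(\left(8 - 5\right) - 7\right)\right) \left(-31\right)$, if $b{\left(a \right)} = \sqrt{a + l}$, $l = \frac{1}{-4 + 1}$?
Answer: $124$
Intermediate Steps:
$l = - \frac{1}{3}$ ($l = \frac{1}{-3} = - \frac{1}{3} \approx -0.33333$)
$b{\left(a \right)} = \sqrt{- \frac{1}{3} + a}$ ($b{\left(a \right)} = \sqrt{a - \frac{1}{3}} = \sqrt{- \frac{1}{3} + a}$)
$\left(b{\left(5 \right)} 0 \cdot 2 + \left(\left(8 - 5\right) - 7\right)\right) \left(-31\right) = \left(\frac{\sqrt{-3 + 9 \cdot 5}}{3} \cdot 0 \cdot 2 + \left(\left(8 - 5\right) - 7\right)\right) \left(-31\right) = \left(\frac{\sqrt{-3 + 45}}{3} \cdot 0 \cdot 2 + \left(3 - 7\right)\right) \left(-31\right) = \left(\frac{\sqrt{42}}{3} \cdot 0 \cdot 2 - 4\right) \left(-31\right) = \left(0 \cdot 2 - 4\right) \left(-31\right) = \left(0 - 4\right) \left(-31\right) = \left(-4\right) \left(-31\right) = 124$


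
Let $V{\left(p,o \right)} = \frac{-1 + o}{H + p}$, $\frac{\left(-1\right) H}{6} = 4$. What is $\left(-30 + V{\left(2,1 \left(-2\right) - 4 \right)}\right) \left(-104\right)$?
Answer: $\frac{33956}{11} \approx 3086.9$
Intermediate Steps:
$H = -24$ ($H = \left(-6\right) 4 = -24$)
$V{\left(p,o \right)} = \frac{-1 + o}{-24 + p}$
$\left(-30 + V{\left(2,1 \left(-2\right) - 4 \right)}\right) \left(-104\right) = \left(-30 + \frac{-1 + \left(1 \left(-2\right) - 4\right)}{-24 + 2}\right) \left(-104\right) = \left(-30 + \frac{-1 - 6}{-22}\right) \left(-104\right) = \left(-30 - \frac{-1 - 6}{22}\right) \left(-104\right) = \left(-30 - - \frac{7}{22}\right) \left(-104\right) = \left(-30 + \frac{7}{22}\right) \left(-104\right) = \left(- \frac{653}{22}\right) \left(-104\right) = \frac{33956}{11}$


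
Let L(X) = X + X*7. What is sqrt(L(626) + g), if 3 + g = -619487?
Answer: I*sqrt(614482) ≈ 783.89*I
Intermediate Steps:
g = -619490 (g = -3 - 619487 = -619490)
L(X) = 8*X (L(X) = X + 7*X = 8*X)
sqrt(L(626) + g) = sqrt(8*626 - 619490) = sqrt(5008 - 619490) = sqrt(-614482) = I*sqrt(614482)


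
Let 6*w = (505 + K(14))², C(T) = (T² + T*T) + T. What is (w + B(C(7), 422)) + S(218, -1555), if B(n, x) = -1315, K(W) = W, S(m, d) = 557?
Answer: 88271/2 ≈ 44136.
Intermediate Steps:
C(T) = T + 2*T² (C(T) = (T² + T²) + T = 2*T² + T = T + 2*T²)
w = 89787/2 (w = (505 + 14)²/6 = (⅙)*519² = (⅙)*269361 = 89787/2 ≈ 44894.)
(w + B(C(7), 422)) + S(218, -1555) = (89787/2 - 1315) + 557 = 87157/2 + 557 = 88271/2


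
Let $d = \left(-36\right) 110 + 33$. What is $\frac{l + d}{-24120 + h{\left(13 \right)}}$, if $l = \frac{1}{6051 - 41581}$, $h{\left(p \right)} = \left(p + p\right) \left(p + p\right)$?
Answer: $\frac{139526311}{832965320} \approx 0.16751$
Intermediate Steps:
$d = -3927$ ($d = -3960 + 33 = -3927$)
$h{\left(p \right)} = 4 p^{2}$ ($h{\left(p \right)} = 2 p 2 p = 4 p^{2}$)
$l = - \frac{1}{35530}$ ($l = \frac{1}{-35530} = - \frac{1}{35530} \approx -2.8145 \cdot 10^{-5}$)
$\frac{l + d}{-24120 + h{\left(13 \right)}} = \frac{- \frac{1}{35530} - 3927}{-24120 + 4 \cdot 13^{2}} = - \frac{139526311}{35530 \left(-24120 + 4 \cdot 169\right)} = - \frac{139526311}{35530 \left(-24120 + 676\right)} = - \frac{139526311}{35530 \left(-23444\right)} = \left(- \frac{139526311}{35530}\right) \left(- \frac{1}{23444}\right) = \frac{139526311}{832965320}$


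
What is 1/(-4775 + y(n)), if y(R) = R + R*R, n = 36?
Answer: -1/3443 ≈ -0.00029044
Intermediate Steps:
y(R) = R + R²
1/(-4775 + y(n)) = 1/(-4775 + 36*(1 + 36)) = 1/(-4775 + 36*37) = 1/(-4775 + 1332) = 1/(-3443) = -1/3443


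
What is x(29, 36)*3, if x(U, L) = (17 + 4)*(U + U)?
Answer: 3654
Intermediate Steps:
x(U, L) = 42*U (x(U, L) = 21*(2*U) = 42*U)
x(29, 36)*3 = (42*29)*3 = 1218*3 = 3654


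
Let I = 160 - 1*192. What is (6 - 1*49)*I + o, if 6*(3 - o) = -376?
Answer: 4325/3 ≈ 1441.7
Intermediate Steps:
I = -32 (I = 160 - 192 = -32)
o = 197/3 (o = 3 - 1/6*(-376) = 3 + 188/3 = 197/3 ≈ 65.667)
(6 - 1*49)*I + o = (6 - 1*49)*(-32) + 197/3 = (6 - 49)*(-32) + 197/3 = -43*(-32) + 197/3 = 1376 + 197/3 = 4325/3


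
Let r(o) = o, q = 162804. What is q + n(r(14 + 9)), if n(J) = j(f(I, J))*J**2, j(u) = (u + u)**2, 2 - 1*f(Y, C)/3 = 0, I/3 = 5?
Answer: 238980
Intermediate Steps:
I = 15 (I = 3*5 = 15)
f(Y, C) = 6 (f(Y, C) = 6 - 3*0 = 6 + 0 = 6)
j(u) = 4*u**2 (j(u) = (2*u)**2 = 4*u**2)
n(J) = 144*J**2 (n(J) = (4*6**2)*J**2 = (4*36)*J**2 = 144*J**2)
q + n(r(14 + 9)) = 162804 + 144*(14 + 9)**2 = 162804 + 144*23**2 = 162804 + 144*529 = 162804 + 76176 = 238980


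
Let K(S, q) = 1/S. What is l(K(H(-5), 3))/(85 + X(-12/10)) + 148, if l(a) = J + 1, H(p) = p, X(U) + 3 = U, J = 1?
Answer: 29901/202 ≈ 148.02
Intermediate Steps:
X(U) = -3 + U
l(a) = 2 (l(a) = 1 + 1 = 2)
l(K(H(-5), 3))/(85 + X(-12/10)) + 148 = 2/(85 + (-3 - 12/10)) + 148 = 2/(85 + (-3 - 12*1/10)) + 148 = 2/(85 + (-3 - 6/5)) + 148 = 2/(85 - 21/5) + 148 = 2/(404/5) + 148 = (5/404)*2 + 148 = 5/202 + 148 = 29901/202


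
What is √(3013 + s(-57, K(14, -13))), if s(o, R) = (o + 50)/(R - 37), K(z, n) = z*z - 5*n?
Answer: √192830/8 ≈ 54.891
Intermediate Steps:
K(z, n) = z² - 5*n
s(o, R) = (50 + o)/(-37 + R)
√(3013 + s(-57, K(14, -13))) = √(3013 + (50 - 57)/(-37 + (14² - 5*(-13)))) = √(3013 - 7/(-37 + (196 + 65))) = √(3013 - 7/(-37 + 261)) = √(3013 - 7/224) = √(3013 + (1/224)*(-7)) = √(3013 - 1/32) = √(96415/32) = √192830/8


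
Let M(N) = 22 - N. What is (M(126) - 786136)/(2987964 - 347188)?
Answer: -98280/330097 ≈ -0.29773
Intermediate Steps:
(M(126) - 786136)/(2987964 - 347188) = ((22 - 1*126) - 786136)/(2987964 - 347188) = ((22 - 126) - 786136)/2640776 = (-104 - 786136)*(1/2640776) = -786240*1/2640776 = -98280/330097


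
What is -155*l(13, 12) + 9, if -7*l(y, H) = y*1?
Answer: 2078/7 ≈ 296.86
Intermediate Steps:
l(y, H) = -y/7
-155*l(13, 12) + 9 = -(-155)*13/7 + 9 = -155*(-13/7) + 9 = 2015/7 + 9 = 2078/7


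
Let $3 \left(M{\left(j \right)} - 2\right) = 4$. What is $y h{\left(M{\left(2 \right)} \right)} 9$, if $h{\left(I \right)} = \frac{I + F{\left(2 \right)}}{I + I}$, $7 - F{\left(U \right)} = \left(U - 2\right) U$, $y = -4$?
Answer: $- \frac{279}{5} \approx -55.8$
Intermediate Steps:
$M{\left(j \right)} = \frac{10}{3}$ ($M{\left(j \right)} = 2 + \frac{1}{3} \cdot 4 = 2 + \frac{4}{3} = \frac{10}{3}$)
$F{\left(U \right)} = 7 - U \left(-2 + U\right)$ ($F{\left(U \right)} = 7 - \left(U - 2\right) U = 7 - \left(-2 + U\right) U = 7 - U \left(-2 + U\right)$)
$h{\left(I \right)} = \frac{7 + I}{2 I}$ ($h{\left(I \right)} = \frac{I + \left(7 - 2^{2} + 2 \cdot 2\right)}{I + I} = \frac{I + \left(7 - 4 + 4\right)}{2 I} = \left(I + \left(7 - 4 + 4\right)\right) \frac{1}{2 I} = \left(I + 7\right) \frac{1}{2 I} = \left(7 + I\right) \frac{1}{2 I} = \frac{7 + I}{2 I}$)
$y h{\left(M{\left(2 \right)} \right)} 9 = - 4 \frac{7 + \frac{10}{3}}{2 \cdot \frac{10}{3}} \cdot 9 = - 4 \cdot \frac{1}{2} \cdot \frac{3}{10} \cdot \frac{31}{3} \cdot 9 = \left(-4\right) \frac{31}{20} \cdot 9 = \left(- \frac{31}{5}\right) 9 = - \frac{279}{5}$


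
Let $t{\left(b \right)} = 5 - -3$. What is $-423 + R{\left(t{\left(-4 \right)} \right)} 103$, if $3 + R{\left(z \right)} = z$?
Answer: $92$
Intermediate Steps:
$t{\left(b \right)} = 8$ ($t{\left(b \right)} = 5 + 3 = 8$)
$R{\left(z \right)} = -3 + z$
$-423 + R{\left(t{\left(-4 \right)} \right)} 103 = -423 + \left(-3 + 8\right) 103 = -423 + 5 \cdot 103 = -423 + 515 = 92$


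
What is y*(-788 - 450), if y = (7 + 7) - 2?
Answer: -14856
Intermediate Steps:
y = 12 (y = 14 - 2 = 12)
y*(-788 - 450) = 12*(-788 - 450) = 12*(-1238) = -14856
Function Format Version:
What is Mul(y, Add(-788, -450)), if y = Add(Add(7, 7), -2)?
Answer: -14856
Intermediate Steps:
y = 12 (y = Add(14, -2) = 12)
Mul(y, Add(-788, -450)) = Mul(12, Add(-788, -450)) = Mul(12, -1238) = -14856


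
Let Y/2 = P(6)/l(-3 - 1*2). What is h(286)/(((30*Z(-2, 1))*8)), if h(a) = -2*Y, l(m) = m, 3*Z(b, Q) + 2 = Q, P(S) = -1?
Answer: 1/100 ≈ 0.010000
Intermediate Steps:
Z(b, Q) = -2/3 + Q/3
Y = 2/5 (Y = 2*(-1/(-3 - 1*2)) = 2*(-1/(-3 - 2)) = 2*(-1/(-5)) = 2*(-1*(-1/5)) = 2*(1/5) = 2/5 ≈ 0.40000)
h(a) = -4/5 (h(a) = -2*2/5 = -4/5)
h(286)/(((30*Z(-2, 1))*8)) = -4*1/(240*(-2/3 + (1/3)*1))/5 = -4*1/(240*(-2/3 + 1/3))/5 = -4/(5*((30*(-1/3))*8)) = -4/(5*((-10*8))) = -4/5/(-80) = -4/5*(-1/80) = 1/100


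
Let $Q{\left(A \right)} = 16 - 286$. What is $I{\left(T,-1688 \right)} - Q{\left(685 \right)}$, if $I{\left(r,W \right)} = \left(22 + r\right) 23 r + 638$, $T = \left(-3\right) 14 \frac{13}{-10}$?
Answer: $\frac{2427557}{25} \approx 97102.0$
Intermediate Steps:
$T = \frac{273}{5}$ ($T = - 42 \cdot 13 \left(- \frac{1}{10}\right) = \left(-42\right) \left(- \frac{13}{10}\right) = \frac{273}{5} \approx 54.6$)
$Q{\left(A \right)} = -270$ ($Q{\left(A \right)} = 16 - 286 = -270$)
$I{\left(r,W \right)} = 638 + r \left(506 + 23 r\right)$ ($I{\left(r,W \right)} = \left(506 + 23 r\right) r + 638 = r \left(506 + 23 r\right) + 638 = 638 + r \left(506 + 23 r\right)$)
$I{\left(T,-1688 \right)} - Q{\left(685 \right)} = \left(638 + 23 \left(\frac{273}{5}\right)^{2} + 506 \cdot \frac{273}{5}\right) - -270 = \left(638 + 23 \cdot \frac{74529}{25} + \frac{138138}{5}\right) + 270 = \left(638 + \frac{1714167}{25} + \frac{138138}{5}\right) + 270 = \frac{2420807}{25} + 270 = \frac{2427557}{25}$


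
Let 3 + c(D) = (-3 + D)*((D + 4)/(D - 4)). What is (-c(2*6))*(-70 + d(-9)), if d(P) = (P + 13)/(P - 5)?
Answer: 7380/7 ≈ 1054.3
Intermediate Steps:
d(P) = (13 + P)/(-5 + P)
c(D) = -3 + (-3 + D)*(4 + D)/(-4 + D) (c(D) = -3 + (-3 + D)*((D + 4)/(D - 4)) = -3 + (-3 + D)*((4 + D)/(-4 + D)) = -3 + (-3 + D)*(4 + D)/(-4 + D))
(-c(2*6))*(-70 + d(-9)) = (-2*6*(-2 + 2*6)/(-4 + 2*6))*(-70 + (13 - 9)/(-5 - 9)) = (-12*(-2 + 12)/(-4 + 12))*(-70 + 4/(-14)) = (-12*10/8)*(-70 - 1/14*4) = (-12*10/8)*(-70 - 2/7) = -1*15*(-492/7) = -15*(-492/7) = 7380/7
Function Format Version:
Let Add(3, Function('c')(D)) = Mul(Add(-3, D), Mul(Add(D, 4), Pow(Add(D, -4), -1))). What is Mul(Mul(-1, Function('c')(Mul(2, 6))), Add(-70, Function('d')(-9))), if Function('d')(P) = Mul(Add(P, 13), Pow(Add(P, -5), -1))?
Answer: Rational(7380, 7) ≈ 1054.3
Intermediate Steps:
Function('d')(P) = Mul(Pow(Add(-5, P), -1), Add(13, P)) (Function('d')(P) = Mul(Add(13, P), Pow(Add(-5, P), -1)) = Mul(Pow(Add(-5, P), -1), Add(13, P)))
Function('c')(D) = Add(-3, Mul(Pow(Add(-4, D), -1), Add(-3, D), Add(4, D))) (Function('c')(D) = Add(-3, Mul(Add(-3, D), Mul(Add(D, 4), Pow(Add(D, -4), -1)))) = Add(-3, Mul(Add(-3, D), Mul(Add(4, D), Pow(Add(-4, D), -1)))) = Add(-3, Mul(Add(-3, D), Mul(Pow(Add(-4, D), -1), Add(4, D)))) = Add(-3, Mul(Pow(Add(-4, D), -1), Add(-3, D), Add(4, D))))
Mul(Mul(-1, Function('c')(Mul(2, 6))), Add(-70, Function('d')(-9))) = Mul(Mul(-1, Mul(Mul(2, 6), Pow(Add(-4, Mul(2, 6)), -1), Add(-2, Mul(2, 6)))), Add(-70, Mul(Pow(Add(-5, -9), -1), Add(13, -9)))) = Mul(Mul(-1, Mul(12, Pow(Add(-4, 12), -1), Add(-2, 12))), Add(-70, Mul(Pow(-14, -1), 4))) = Mul(Mul(-1, Mul(12, Pow(8, -1), 10)), Add(-70, Mul(Rational(-1, 14), 4))) = Mul(Mul(-1, Mul(12, Rational(1, 8), 10)), Add(-70, Rational(-2, 7))) = Mul(Mul(-1, 15), Rational(-492, 7)) = Mul(-15, Rational(-492, 7)) = Rational(7380, 7)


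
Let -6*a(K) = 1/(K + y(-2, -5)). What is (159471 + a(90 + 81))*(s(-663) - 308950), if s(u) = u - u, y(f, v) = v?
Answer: -24535745439625/498 ≈ -4.9269e+10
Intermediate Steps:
s(u) = 0
a(K) = -1/(6*(-5 + K)) (a(K) = -1/(6*(K - 5)) = -1/(6*(-5 + K)))
(159471 + a(90 + 81))*(s(-663) - 308950) = (159471 - 1/(-30 + 6*(90 + 81)))*(0 - 308950) = (159471 - 1/(-30 + 6*171))*(-308950) = (159471 - 1/(-30 + 1026))*(-308950) = (159471 - 1/996)*(-308950) = (158833115/996)*(-308950) = -24535745439625/498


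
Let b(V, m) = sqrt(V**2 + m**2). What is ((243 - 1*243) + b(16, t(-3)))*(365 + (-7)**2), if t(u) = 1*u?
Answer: 414*sqrt(265) ≈ 6739.4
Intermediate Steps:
t(u) = u
((243 - 1*243) + b(16, t(-3)))*(365 + (-7)**2) = ((243 - 1*243) + sqrt(16**2 + (-3)**2))*(365 + (-7)**2) = ((243 - 243) + sqrt(256 + 9))*(365 + 49) = (0 + sqrt(265))*414 = sqrt(265)*414 = 414*sqrt(265)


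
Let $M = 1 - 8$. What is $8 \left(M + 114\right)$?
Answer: $856$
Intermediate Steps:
$M = -7$ ($M = 1 - 8 = -7$)
$8 \left(M + 114\right) = 8 \left(-7 + 114\right) = 8 \cdot 107 = 856$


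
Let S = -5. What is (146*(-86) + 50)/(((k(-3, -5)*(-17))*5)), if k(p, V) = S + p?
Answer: -6253/340 ≈ -18.391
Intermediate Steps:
k(p, V) = -5 + p
(146*(-86) + 50)/(((k(-3, -5)*(-17))*5)) = (146*(-86) + 50)/((((-5 - 3)*(-17))*5)) = (-12556 + 50)/((-8*(-17)*5)) = -12506/(136*5) = -12506/680 = -12506*1/680 = -6253/340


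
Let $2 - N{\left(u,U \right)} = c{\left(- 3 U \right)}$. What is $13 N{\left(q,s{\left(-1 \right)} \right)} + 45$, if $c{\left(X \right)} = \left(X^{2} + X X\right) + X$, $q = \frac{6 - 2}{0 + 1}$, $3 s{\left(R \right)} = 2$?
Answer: $-7$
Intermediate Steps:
$s{\left(R \right)} = \frac{2}{3}$ ($s{\left(R \right)} = \frac{1}{3} \cdot 2 = \frac{2}{3}$)
$q = 4$ ($q = \frac{4}{1} = 4 \cdot 1 = 4$)
$c{\left(X \right)} = X + 2 X^{2}$ ($c{\left(X \right)} = \left(X^{2} + X^{2}\right) + X = 2 X^{2} + X = X + 2 X^{2}$)
$N{\left(u,U \right)} = 2 + 3 U \left(1 - 6 U\right)$ ($N{\left(u,U \right)} = 2 - - 3 U \left(1 + 2 \left(- 3 U\right)\right) = 2 - - 3 U \left(1 - 6 U\right) = 2 + 3 U \left(1 - 6 U\right)$)
$13 N{\left(q,s{\left(-1 \right)} \right)} + 45 = 13 \left(2 + 3 \cdot \frac{2}{3} \left(1 - 4\right)\right) + 45 = 13 \left(2 + 3 \cdot \frac{2}{3} \left(-3\right)\right) + 45 = 13 \left(2 - 6\right) + 45 = 13 \left(-4\right) + 45 = -52 + 45 = -7$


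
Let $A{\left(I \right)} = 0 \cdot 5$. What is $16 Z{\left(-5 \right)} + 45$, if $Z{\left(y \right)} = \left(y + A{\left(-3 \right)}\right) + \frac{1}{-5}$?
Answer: $- \frac{191}{5} \approx -38.2$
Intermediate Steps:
$A{\left(I \right)} = 0$
$Z{\left(y \right)} = - \frac{1}{5} + y$ ($Z{\left(y \right)} = \left(y + 0\right) + \frac{1}{-5} = y - \frac{1}{5} = - \frac{1}{5} + y$)
$16 Z{\left(-5 \right)} + 45 = 16 \left(- \frac{1}{5} - 5\right) + 45 = 16 \left(- \frac{26}{5}\right) + 45 = - \frac{416}{5} + 45 = - \frac{191}{5}$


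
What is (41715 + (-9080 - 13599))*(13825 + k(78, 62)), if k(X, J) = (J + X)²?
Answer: 636278300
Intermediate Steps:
(41715 + (-9080 - 13599))*(13825 + k(78, 62)) = (41715 + (-9080 - 13599))*(13825 + (62 + 78)²) = (41715 - 22679)*(13825 + 140²) = 19036*(13825 + 19600) = 19036*33425 = 636278300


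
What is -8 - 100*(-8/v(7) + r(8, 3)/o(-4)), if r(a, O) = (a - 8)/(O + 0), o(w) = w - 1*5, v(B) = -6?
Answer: -424/3 ≈ -141.33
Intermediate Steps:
o(w) = -5 + w (o(w) = w - 5 = -5 + w)
r(a, O) = (-8 + a)/O
-8 - 100*(-8/v(7) + r(8, 3)/o(-4)) = -8 - 100*(-8/(-6) + ((-8 + 8)/3)/(-5 - 4)) = -8 - 100*(-8*(-1/6) + ((1/3)*0)/(-9)) = -8 - 100*(4/3 + 0*(-1/9)) = -8 - 100*(4/3 + 0) = -8 - 100*4/3 = -8 - 400/3 = -424/3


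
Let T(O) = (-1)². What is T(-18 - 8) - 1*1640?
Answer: -1639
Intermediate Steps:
T(O) = 1
T(-18 - 8) - 1*1640 = 1 - 1*1640 = 1 - 1640 = -1639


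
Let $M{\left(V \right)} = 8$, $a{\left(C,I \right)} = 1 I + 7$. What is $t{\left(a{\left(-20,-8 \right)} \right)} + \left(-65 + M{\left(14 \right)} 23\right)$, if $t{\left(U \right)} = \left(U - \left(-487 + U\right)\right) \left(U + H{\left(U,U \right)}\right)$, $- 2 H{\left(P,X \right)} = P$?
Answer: $- \frac{249}{2} \approx -124.5$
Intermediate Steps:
$H{\left(P,X \right)} = - \frac{P}{2}$
$a{\left(C,I \right)} = 7 + I$ ($a{\left(C,I \right)} = I + 7 = 7 + I$)
$t{\left(U \right)} = \frac{487 U}{2}$ ($t{\left(U \right)} = \left(U - \left(-487 + U\right)\right) \left(U - \frac{U}{2}\right) = 487 \frac{U}{2} = \frac{487 U}{2}$)
$t{\left(a{\left(-20,-8 \right)} \right)} + \left(-65 + M{\left(14 \right)} 23\right) = \frac{487 \left(7 - 8\right)}{2} + \left(-65 + 8 \cdot 23\right) = \frac{487}{2} \left(-1\right) + \left(-65 + 184\right) = - \frac{487}{2} + 119 = - \frac{249}{2}$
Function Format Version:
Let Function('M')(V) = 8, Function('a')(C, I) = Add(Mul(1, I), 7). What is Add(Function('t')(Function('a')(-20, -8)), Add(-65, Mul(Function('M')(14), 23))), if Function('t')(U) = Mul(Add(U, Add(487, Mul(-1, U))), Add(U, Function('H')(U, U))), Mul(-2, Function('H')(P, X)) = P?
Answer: Rational(-249, 2) ≈ -124.50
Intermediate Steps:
Function('H')(P, X) = Mul(Rational(-1, 2), P)
Function('a')(C, I) = Add(7, I) (Function('a')(C, I) = Add(I, 7) = Add(7, I))
Function('t')(U) = Mul(Rational(487, 2), U) (Function('t')(U) = Mul(Add(U, Add(487, Mul(-1, U))), Add(U, Mul(Rational(-1, 2), U))) = Mul(487, Mul(Rational(1, 2), U)) = Mul(Rational(487, 2), U))
Add(Function('t')(Function('a')(-20, -8)), Add(-65, Mul(Function('M')(14), 23))) = Add(Mul(Rational(487, 2), Add(7, -8)), Add(-65, Mul(8, 23))) = Add(Mul(Rational(487, 2), -1), Add(-65, 184)) = Add(Rational(-487, 2), 119) = Rational(-249, 2)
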